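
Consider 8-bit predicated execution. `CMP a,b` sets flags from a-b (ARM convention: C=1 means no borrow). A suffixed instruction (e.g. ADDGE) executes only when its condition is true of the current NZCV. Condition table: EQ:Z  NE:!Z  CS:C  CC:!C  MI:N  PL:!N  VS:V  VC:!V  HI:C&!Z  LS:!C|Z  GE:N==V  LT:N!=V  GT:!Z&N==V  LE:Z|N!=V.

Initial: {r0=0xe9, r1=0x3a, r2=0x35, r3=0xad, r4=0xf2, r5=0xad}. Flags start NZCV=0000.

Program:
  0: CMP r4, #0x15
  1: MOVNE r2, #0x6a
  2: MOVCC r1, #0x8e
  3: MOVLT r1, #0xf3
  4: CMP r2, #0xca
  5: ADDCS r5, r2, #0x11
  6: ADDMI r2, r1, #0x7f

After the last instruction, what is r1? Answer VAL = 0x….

0: ✓ CMP  NZCV=1010
1: ✓ MOVNE  r2←0x6a
2: · MOVCC
3: ✓ MOVLT  r1←0xf3
4: ✓ CMP  NZCV=1001
5: · ADDCS
6: ✓ ADDMI  r2←0x72

VAL = 0xf3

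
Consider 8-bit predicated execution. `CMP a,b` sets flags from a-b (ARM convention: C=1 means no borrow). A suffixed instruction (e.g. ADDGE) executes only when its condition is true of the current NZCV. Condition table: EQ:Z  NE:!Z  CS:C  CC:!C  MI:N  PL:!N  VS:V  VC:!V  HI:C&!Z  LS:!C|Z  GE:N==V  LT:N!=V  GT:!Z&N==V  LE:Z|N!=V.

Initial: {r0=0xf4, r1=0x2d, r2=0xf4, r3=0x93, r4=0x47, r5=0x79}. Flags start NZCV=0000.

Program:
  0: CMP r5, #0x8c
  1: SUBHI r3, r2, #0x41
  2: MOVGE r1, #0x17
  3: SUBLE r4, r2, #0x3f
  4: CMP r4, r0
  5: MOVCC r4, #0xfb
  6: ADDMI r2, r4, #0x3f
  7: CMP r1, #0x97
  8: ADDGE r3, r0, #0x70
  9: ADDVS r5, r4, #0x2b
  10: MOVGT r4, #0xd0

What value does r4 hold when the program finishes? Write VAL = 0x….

[0] flags=1001 → (cmp)
[1] flags=1001 HI?F → skip
[2] flags=1001 GE?T → r1=0x17
[3] flags=1001 LE?F → skip
[4] flags=0000 → (cmp)
[5] flags=0000 CC?T → r4=0xfb
[6] flags=0000 MI?F → skip
[7] flags=1001 → (cmp)
[8] flags=1001 GE?T → r3=0x64
[9] flags=1001 VS?T → r5=0x26
[10] flags=1001 GT?T → r4=0xd0

VAL = 0xd0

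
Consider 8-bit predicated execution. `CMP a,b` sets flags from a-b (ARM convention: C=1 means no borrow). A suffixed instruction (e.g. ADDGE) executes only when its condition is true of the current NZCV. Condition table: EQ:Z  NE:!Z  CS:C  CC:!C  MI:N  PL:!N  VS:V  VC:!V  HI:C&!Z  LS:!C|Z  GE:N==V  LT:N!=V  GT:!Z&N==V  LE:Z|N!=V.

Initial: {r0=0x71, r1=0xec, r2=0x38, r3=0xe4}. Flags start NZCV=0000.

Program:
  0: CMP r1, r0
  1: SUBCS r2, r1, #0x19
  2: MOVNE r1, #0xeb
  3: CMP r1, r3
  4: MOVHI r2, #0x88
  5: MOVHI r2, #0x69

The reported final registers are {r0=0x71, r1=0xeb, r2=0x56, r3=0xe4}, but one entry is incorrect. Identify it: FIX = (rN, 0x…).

FIX = (r2, 0x69)

0: ✓ CMP  NZCV=0011
1: ✓ SUBCS  r2←0xd3
2: ✓ MOVNE  r1←0xeb
3: ✓ CMP  NZCV=0010
4: ✓ MOVHI  r2←0x88
5: ✓ MOVHI  r2←0x69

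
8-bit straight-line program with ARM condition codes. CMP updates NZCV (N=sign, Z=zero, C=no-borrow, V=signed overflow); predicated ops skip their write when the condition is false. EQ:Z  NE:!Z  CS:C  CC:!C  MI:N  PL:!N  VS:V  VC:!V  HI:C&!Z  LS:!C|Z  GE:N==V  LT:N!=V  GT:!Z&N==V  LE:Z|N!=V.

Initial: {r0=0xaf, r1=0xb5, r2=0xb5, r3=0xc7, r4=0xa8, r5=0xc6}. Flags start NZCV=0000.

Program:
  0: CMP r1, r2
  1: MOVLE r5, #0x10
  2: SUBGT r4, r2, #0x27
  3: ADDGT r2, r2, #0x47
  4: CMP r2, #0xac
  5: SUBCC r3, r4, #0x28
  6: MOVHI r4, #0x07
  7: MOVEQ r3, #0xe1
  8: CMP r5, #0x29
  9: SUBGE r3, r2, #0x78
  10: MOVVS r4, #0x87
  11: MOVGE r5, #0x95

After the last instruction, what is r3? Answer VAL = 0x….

[0] flags=0110 → (cmp)
[1] flags=0110 LE?T → r5=0x10
[2] flags=0110 GT?F → skip
[3] flags=0110 GT?F → skip
[4] flags=0010 → (cmp)
[5] flags=0010 CC?F → skip
[6] flags=0010 HI?T → r4=0x07
[7] flags=0010 EQ?F → skip
[8] flags=1000 → (cmp)
[9] flags=1000 GE?F → skip
[10] flags=1000 VS?F → skip
[11] flags=1000 GE?F → skip

VAL = 0xc7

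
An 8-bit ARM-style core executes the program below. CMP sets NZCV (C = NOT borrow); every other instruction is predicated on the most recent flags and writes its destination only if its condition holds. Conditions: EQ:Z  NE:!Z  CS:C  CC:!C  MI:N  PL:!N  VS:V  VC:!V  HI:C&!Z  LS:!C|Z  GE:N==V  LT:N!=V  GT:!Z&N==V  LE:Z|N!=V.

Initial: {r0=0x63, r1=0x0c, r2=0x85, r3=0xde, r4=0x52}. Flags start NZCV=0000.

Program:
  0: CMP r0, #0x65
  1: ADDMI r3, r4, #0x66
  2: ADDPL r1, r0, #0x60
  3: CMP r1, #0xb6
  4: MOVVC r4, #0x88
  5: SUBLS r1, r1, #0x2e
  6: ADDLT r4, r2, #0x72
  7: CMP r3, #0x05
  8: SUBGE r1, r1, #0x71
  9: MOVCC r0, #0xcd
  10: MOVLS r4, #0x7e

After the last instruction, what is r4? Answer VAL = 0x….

VAL = 0x88

0: ✓ CMP  NZCV=1000
1: ✓ ADDMI  r3←0xb8
2: · ADDPL
3: ✓ CMP  NZCV=0000
4: ✓ MOVVC  r4←0x88
5: ✓ SUBLS  r1←0xde
6: · ADDLT
7: ✓ CMP  NZCV=1010
8: · SUBGE
9: · MOVCC
10: · MOVLS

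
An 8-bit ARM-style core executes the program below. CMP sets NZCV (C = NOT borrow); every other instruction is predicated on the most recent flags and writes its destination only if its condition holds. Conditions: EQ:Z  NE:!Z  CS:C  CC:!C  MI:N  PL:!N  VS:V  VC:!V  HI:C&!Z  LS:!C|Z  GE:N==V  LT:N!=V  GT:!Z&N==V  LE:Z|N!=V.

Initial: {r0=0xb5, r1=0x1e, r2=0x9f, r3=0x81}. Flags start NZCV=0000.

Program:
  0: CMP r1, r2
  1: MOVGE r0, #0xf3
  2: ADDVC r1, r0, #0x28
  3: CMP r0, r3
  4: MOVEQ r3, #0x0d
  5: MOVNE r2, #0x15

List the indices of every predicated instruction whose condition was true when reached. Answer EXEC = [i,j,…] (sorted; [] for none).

EXEC = [1,2,5]

0: ✓ CMP  NZCV=0000
1: ✓ MOVGE  r0←0xf3
2: ✓ ADDVC  r1←0x1b
3: ✓ CMP  NZCV=0010
4: · MOVEQ
5: ✓ MOVNE  r2←0x15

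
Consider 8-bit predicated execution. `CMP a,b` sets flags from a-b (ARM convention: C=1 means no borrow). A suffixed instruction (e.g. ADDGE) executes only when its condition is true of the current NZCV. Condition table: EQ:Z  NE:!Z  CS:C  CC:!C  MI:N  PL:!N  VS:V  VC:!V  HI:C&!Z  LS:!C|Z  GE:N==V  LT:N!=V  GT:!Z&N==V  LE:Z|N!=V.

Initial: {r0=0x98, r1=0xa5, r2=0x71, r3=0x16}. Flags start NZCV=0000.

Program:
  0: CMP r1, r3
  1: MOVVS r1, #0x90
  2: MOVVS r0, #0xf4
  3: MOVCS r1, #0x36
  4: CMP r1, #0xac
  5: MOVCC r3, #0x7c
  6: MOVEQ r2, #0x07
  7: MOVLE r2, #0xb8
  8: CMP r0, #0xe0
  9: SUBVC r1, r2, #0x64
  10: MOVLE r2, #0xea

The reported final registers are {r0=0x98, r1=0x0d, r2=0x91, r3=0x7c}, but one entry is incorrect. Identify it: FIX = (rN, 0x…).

FIX = (r2, 0xea)

0: ✓ CMP  NZCV=1010
1: · MOVVS
2: · MOVVS
3: ✓ MOVCS  r1←0x36
4: ✓ CMP  NZCV=1001
5: ✓ MOVCC  r3←0x7c
6: · MOVEQ
7: · MOVLE
8: ✓ CMP  NZCV=1000
9: ✓ SUBVC  r1←0x0d
10: ✓ MOVLE  r2←0xea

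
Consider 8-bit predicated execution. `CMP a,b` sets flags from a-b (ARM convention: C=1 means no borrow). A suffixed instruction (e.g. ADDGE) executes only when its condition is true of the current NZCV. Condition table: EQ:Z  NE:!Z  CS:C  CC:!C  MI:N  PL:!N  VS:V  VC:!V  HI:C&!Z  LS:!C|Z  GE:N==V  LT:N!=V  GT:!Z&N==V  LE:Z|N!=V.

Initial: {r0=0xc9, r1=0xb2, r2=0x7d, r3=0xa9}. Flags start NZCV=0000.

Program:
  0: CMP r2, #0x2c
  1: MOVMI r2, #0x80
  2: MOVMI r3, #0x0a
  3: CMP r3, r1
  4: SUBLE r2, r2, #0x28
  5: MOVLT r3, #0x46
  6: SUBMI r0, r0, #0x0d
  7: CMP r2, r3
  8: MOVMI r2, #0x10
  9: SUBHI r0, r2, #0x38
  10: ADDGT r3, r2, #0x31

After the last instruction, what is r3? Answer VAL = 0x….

[0] flags=0010 → (cmp)
[1] flags=0010 MI?F → skip
[2] flags=0010 MI?F → skip
[3] flags=1000 → (cmp)
[4] flags=1000 LE?T → r2=0x55
[5] flags=1000 LT?T → r3=0x46
[6] flags=1000 MI?T → r0=0xbc
[7] flags=0010 → (cmp)
[8] flags=0010 MI?F → skip
[9] flags=0010 HI?T → r0=0x1d
[10] flags=0010 GT?T → r3=0x86

VAL = 0x86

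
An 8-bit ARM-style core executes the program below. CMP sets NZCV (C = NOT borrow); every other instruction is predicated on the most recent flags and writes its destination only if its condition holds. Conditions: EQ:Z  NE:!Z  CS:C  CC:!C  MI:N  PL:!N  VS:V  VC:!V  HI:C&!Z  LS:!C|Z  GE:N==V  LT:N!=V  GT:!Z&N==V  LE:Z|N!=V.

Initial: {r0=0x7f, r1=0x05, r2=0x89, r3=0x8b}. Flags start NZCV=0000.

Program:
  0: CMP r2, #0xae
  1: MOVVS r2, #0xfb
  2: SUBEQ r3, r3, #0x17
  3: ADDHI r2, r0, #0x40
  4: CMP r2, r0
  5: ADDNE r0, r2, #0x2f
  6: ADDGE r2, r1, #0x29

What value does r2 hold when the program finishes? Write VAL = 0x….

0: ✓ CMP  NZCV=1000
1: · MOVVS
2: · SUBEQ
3: · ADDHI
4: ✓ CMP  NZCV=0011
5: ✓ ADDNE  r0←0xb8
6: · ADDGE

VAL = 0x89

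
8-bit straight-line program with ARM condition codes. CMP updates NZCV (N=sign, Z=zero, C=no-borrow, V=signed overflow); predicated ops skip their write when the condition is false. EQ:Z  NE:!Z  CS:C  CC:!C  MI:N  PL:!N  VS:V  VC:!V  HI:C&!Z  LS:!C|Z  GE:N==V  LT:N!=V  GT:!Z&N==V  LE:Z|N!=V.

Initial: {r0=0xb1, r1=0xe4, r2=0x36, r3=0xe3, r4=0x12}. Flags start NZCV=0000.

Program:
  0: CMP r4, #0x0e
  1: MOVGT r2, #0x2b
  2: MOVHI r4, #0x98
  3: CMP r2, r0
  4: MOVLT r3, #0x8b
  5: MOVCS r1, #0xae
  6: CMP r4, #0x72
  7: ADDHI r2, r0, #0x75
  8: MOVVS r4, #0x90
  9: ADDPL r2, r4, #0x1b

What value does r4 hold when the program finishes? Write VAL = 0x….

0: ✓ CMP  NZCV=0010
1: ✓ MOVGT  r2←0x2b
2: ✓ MOVHI  r4←0x98
3: ✓ CMP  NZCV=0000
4: · MOVLT
5: · MOVCS
6: ✓ CMP  NZCV=0011
7: ✓ ADDHI  r2←0x26
8: ✓ MOVVS  r4←0x90
9: ✓ ADDPL  r2←0xab

VAL = 0x90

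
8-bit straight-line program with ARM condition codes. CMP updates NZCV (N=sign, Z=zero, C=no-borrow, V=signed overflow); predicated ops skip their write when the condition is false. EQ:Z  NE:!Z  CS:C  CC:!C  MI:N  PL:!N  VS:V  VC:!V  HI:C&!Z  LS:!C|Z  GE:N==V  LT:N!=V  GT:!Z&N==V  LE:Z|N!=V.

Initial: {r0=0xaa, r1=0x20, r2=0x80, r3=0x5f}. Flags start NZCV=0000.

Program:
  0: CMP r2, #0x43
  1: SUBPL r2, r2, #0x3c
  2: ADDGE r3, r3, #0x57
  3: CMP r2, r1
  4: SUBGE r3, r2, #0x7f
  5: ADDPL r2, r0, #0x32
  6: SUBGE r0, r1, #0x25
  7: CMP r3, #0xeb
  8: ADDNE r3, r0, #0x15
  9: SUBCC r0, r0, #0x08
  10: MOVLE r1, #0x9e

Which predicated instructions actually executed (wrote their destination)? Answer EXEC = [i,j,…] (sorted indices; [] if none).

EXEC = [1,4,5,6,8,9,10]

0: ✓ CMP  NZCV=0011
1: ✓ SUBPL  r2←0x44
2: · ADDGE
3: ✓ CMP  NZCV=0010
4: ✓ SUBGE  r3←0xc5
5: ✓ ADDPL  r2←0xdc
6: ✓ SUBGE  r0←0xfb
7: ✓ CMP  NZCV=1000
8: ✓ ADDNE  r3←0x10
9: ✓ SUBCC  r0←0xf3
10: ✓ MOVLE  r1←0x9e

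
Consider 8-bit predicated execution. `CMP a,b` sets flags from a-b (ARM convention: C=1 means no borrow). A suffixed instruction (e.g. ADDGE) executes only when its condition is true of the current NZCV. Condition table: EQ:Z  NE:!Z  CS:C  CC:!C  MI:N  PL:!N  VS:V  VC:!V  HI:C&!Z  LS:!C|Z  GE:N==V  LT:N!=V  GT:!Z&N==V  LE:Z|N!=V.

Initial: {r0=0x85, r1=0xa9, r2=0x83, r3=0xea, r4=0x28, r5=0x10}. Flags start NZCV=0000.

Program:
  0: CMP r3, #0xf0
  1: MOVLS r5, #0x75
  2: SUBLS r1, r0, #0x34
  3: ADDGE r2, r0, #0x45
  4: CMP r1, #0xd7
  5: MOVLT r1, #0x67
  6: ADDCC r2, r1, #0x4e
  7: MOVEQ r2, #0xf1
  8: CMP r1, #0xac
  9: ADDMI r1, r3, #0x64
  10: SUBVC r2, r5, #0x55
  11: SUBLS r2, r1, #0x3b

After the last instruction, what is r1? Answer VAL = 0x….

0: ✓ CMP  NZCV=1000
1: ✓ MOVLS  r5←0x75
2: ✓ SUBLS  r1←0x51
3: · ADDGE
4: ✓ CMP  NZCV=0000
5: · MOVLT
6: ✓ ADDCC  r2←0x9f
7: · MOVEQ
8: ✓ CMP  NZCV=1001
9: ✓ ADDMI  r1←0x4e
10: · SUBVC
11: ✓ SUBLS  r2←0x13

VAL = 0x4e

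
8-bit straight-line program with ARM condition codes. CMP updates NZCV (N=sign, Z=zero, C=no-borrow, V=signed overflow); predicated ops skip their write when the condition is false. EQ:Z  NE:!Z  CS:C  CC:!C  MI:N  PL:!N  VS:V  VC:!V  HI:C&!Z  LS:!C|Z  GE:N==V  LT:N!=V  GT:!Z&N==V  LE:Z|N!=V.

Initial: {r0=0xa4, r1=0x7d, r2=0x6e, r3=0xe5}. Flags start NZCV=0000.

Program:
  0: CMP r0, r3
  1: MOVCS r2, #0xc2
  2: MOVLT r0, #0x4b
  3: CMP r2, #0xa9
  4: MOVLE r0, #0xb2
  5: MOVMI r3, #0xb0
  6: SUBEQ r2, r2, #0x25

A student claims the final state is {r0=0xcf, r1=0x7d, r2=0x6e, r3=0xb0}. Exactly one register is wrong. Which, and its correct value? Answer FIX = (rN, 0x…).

FIX = (r0, 0x4b)

0: ✓ CMP  NZCV=1000
1: · MOVCS
2: ✓ MOVLT  r0←0x4b
3: ✓ CMP  NZCV=1001
4: · MOVLE
5: ✓ MOVMI  r3←0xb0
6: · SUBEQ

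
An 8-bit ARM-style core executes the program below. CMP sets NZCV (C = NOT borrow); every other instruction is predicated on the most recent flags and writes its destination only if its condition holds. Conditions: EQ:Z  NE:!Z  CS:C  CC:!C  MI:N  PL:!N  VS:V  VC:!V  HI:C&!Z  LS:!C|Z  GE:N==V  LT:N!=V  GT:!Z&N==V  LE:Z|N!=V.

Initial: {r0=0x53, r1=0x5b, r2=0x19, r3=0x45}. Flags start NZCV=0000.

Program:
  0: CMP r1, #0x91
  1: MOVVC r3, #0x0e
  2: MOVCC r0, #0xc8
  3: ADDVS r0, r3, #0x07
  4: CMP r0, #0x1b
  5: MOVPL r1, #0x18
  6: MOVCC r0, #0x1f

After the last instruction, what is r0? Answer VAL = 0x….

[0] flags=1001 → (cmp)
[1] flags=1001 VC?F → skip
[2] flags=1001 CC?T → r0=0xc8
[3] flags=1001 VS?T → r0=0x4c
[4] flags=0010 → (cmp)
[5] flags=0010 PL?T → r1=0x18
[6] flags=0010 CC?F → skip

VAL = 0x4c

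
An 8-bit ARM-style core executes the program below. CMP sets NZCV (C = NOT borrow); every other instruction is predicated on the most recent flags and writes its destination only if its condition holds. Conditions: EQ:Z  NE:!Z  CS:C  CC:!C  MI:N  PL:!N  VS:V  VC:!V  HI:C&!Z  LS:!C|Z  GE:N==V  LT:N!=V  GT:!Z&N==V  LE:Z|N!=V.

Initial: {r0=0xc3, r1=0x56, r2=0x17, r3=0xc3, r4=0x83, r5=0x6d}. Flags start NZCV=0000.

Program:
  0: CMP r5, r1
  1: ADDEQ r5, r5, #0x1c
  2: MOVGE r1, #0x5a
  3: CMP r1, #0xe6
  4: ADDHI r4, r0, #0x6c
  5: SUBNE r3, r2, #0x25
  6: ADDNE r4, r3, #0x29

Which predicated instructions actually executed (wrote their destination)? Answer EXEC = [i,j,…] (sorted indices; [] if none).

EXEC = [2,5,6]

[0] flags=0010 → (cmp)
[1] flags=0010 EQ?F → skip
[2] flags=0010 GE?T → r1=0x5a
[3] flags=0000 → (cmp)
[4] flags=0000 HI?F → skip
[5] flags=0000 NE?T → r3=0xf2
[6] flags=0000 NE?T → r4=0x1b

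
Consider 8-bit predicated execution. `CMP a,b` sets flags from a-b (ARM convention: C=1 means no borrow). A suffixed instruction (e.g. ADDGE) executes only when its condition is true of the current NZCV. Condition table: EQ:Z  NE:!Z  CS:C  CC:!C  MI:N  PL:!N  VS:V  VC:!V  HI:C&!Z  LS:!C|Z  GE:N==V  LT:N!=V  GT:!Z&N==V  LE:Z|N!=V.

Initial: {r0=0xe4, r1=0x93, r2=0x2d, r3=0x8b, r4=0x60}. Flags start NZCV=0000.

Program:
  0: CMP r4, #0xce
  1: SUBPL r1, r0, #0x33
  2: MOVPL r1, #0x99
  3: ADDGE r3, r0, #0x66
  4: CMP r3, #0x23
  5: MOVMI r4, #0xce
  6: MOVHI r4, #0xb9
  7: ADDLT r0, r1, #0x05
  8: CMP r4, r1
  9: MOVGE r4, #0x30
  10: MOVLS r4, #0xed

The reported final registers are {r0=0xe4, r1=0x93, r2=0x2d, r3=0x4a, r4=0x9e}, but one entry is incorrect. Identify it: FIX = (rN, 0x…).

FIX = (r4, 0x30)

0: ✓ CMP  NZCV=1001
1: · SUBPL
2: · MOVPL
3: ✓ ADDGE  r3←0x4a
4: ✓ CMP  NZCV=0010
5: · MOVMI
6: ✓ MOVHI  r4←0xb9
7: · ADDLT
8: ✓ CMP  NZCV=0010
9: ✓ MOVGE  r4←0x30
10: · MOVLS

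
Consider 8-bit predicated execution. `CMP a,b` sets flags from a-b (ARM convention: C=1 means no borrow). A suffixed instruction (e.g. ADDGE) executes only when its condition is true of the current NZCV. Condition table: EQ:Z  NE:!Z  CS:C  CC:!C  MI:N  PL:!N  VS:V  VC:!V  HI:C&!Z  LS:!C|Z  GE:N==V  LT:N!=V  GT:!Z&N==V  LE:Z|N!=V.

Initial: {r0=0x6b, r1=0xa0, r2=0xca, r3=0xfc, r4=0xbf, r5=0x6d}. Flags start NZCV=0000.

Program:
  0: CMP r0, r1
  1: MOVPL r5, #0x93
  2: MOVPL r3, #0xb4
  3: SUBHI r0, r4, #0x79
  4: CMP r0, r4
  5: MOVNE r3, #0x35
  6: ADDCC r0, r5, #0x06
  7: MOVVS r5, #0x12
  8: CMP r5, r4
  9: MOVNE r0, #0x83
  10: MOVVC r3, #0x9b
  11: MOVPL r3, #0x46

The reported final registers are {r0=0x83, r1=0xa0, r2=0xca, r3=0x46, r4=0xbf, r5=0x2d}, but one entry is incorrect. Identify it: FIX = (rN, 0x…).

FIX = (r5, 0x12)

[0] flags=1001 → (cmp)
[1] flags=1001 PL?F → skip
[2] flags=1001 PL?F → skip
[3] flags=1001 HI?F → skip
[4] flags=1001 → (cmp)
[5] flags=1001 NE?T → r3=0x35
[6] flags=1001 CC?T → r0=0x73
[7] flags=1001 VS?T → r5=0x12
[8] flags=0000 → (cmp)
[9] flags=0000 NE?T → r0=0x83
[10] flags=0000 VC?T → r3=0x9b
[11] flags=0000 PL?T → r3=0x46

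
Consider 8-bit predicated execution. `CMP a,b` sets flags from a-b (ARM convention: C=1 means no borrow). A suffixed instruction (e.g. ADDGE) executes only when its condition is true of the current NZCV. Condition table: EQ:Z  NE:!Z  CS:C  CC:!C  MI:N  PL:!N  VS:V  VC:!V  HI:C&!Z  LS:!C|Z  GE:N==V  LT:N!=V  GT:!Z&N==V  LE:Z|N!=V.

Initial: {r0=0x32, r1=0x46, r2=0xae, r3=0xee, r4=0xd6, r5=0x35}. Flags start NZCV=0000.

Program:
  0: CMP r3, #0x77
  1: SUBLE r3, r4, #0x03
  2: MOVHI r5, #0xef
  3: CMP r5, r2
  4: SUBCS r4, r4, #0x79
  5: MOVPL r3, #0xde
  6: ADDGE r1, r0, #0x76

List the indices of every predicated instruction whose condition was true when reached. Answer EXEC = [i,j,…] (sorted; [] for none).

EXEC = [1,2,4,5,6]

0: ✓ CMP  NZCV=0011
1: ✓ SUBLE  r3←0xd3
2: ✓ MOVHI  r5←0xef
3: ✓ CMP  NZCV=0010
4: ✓ SUBCS  r4←0x5d
5: ✓ MOVPL  r3←0xde
6: ✓ ADDGE  r1←0xa8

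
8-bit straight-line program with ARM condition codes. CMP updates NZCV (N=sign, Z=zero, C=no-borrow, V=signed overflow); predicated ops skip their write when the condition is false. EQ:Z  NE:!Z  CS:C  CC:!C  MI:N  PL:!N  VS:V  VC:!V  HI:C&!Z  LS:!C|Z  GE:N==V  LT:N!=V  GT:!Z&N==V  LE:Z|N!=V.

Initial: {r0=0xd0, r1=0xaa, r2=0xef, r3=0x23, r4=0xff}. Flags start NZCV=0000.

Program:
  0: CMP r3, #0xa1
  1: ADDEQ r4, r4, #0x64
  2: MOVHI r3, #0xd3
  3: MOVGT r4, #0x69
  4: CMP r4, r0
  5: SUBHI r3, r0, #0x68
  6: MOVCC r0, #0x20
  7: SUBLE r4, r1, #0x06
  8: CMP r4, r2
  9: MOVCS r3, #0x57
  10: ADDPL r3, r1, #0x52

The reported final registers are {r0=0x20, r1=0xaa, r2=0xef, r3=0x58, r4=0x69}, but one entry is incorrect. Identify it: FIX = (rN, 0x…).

FIX = (r3, 0xfc)

[0] flags=1001 → (cmp)
[1] flags=1001 EQ?F → skip
[2] flags=1001 HI?F → skip
[3] flags=1001 GT?T → r4=0x69
[4] flags=1001 → (cmp)
[5] flags=1001 HI?F → skip
[6] flags=1001 CC?T → r0=0x20
[7] flags=1001 LE?F → skip
[8] flags=0000 → (cmp)
[9] flags=0000 CS?F → skip
[10] flags=0000 PL?T → r3=0xfc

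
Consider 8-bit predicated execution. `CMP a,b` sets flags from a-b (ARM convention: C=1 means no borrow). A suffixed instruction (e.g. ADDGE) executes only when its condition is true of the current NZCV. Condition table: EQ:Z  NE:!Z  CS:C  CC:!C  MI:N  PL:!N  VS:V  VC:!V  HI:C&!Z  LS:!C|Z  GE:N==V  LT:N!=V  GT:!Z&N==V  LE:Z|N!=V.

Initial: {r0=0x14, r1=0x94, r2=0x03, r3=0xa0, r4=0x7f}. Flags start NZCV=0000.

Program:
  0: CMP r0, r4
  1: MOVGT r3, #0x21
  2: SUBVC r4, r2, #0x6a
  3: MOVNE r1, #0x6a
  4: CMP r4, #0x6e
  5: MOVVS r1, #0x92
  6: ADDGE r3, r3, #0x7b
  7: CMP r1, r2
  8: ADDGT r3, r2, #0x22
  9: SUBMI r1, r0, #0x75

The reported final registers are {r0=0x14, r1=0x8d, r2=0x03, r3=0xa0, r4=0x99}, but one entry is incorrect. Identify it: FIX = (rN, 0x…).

[0] flags=1000 → (cmp)
[1] flags=1000 GT?F → skip
[2] flags=1000 VC?T → r4=0x99
[3] flags=1000 NE?T → r1=0x6a
[4] flags=0011 → (cmp)
[5] flags=0011 VS?T → r1=0x92
[6] flags=0011 GE?F → skip
[7] flags=1010 → (cmp)
[8] flags=1010 GT?F → skip
[9] flags=1010 MI?T → r1=0x9f

FIX = (r1, 0x9f)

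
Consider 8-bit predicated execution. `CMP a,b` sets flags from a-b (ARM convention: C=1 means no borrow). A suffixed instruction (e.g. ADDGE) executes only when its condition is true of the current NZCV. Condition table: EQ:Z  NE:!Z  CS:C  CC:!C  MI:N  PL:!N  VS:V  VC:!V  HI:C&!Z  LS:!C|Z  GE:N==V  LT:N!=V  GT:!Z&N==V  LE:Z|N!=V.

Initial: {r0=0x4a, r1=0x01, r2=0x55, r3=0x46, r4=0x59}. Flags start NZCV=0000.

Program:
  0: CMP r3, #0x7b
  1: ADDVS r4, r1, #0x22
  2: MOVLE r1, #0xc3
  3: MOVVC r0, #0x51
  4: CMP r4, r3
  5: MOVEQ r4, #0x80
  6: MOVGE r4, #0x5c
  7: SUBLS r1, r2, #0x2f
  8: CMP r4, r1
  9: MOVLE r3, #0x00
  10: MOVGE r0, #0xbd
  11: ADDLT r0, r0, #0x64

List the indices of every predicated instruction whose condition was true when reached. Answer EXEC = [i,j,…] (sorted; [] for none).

EXEC = [2,3,6,10]

[0] flags=1000 → (cmp)
[1] flags=1000 VS?F → skip
[2] flags=1000 LE?T → r1=0xc3
[3] flags=1000 VC?T → r0=0x51
[4] flags=0010 → (cmp)
[5] flags=0010 EQ?F → skip
[6] flags=0010 GE?T → r4=0x5c
[7] flags=0010 LS?F → skip
[8] flags=1001 → (cmp)
[9] flags=1001 LE?F → skip
[10] flags=1001 GE?T → r0=0xbd
[11] flags=1001 LT?F → skip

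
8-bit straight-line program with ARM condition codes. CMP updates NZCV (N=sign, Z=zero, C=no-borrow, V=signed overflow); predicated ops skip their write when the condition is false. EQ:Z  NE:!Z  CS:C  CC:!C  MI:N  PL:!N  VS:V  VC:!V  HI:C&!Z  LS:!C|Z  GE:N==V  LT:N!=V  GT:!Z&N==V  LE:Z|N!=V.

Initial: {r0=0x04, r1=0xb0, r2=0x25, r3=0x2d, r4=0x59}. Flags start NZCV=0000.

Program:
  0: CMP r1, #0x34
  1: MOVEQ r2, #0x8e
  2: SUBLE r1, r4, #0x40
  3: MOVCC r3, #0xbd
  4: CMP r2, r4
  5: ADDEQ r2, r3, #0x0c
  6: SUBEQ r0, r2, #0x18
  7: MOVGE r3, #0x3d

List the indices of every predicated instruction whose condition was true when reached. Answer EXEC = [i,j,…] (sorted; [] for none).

[0] flags=0011 → (cmp)
[1] flags=0011 EQ?F → skip
[2] flags=0011 LE?T → r1=0x19
[3] flags=0011 CC?F → skip
[4] flags=1000 → (cmp)
[5] flags=1000 EQ?F → skip
[6] flags=1000 EQ?F → skip
[7] flags=1000 GE?F → skip

EXEC = [2]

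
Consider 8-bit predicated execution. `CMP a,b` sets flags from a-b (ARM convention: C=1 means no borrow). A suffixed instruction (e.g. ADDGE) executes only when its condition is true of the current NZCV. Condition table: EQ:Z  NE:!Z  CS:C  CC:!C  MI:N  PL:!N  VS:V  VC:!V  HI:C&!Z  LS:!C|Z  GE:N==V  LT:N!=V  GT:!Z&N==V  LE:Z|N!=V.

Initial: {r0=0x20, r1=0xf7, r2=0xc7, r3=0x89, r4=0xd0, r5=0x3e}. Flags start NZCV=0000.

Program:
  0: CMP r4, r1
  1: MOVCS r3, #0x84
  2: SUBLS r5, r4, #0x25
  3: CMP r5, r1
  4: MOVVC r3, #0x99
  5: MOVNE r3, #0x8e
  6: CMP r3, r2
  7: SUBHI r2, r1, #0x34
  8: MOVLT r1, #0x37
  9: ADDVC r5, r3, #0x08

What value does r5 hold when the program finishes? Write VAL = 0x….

VAL = 0x96

0: ✓ CMP  NZCV=1000
1: · MOVCS
2: ✓ SUBLS  r5←0xab
3: ✓ CMP  NZCV=1000
4: ✓ MOVVC  r3←0x99
5: ✓ MOVNE  r3←0x8e
6: ✓ CMP  NZCV=1000
7: · SUBHI
8: ✓ MOVLT  r1←0x37
9: ✓ ADDVC  r5←0x96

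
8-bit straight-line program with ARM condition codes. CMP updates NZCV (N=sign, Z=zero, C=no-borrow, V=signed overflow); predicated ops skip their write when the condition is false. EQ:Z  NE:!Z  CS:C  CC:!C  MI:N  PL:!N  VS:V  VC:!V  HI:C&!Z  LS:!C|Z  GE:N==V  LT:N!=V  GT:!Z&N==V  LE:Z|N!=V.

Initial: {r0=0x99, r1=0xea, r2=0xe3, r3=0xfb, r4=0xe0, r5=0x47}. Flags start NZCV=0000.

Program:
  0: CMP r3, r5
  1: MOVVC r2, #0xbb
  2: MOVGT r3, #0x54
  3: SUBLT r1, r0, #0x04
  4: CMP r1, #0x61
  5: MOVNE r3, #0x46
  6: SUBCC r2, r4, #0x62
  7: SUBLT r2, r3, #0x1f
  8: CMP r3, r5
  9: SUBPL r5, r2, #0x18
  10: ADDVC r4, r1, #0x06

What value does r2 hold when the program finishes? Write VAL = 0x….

0: ✓ CMP  NZCV=1010
1: ✓ MOVVC  r2←0xbb
2: · MOVGT
3: ✓ SUBLT  r1←0x95
4: ✓ CMP  NZCV=0011
5: ✓ MOVNE  r3←0x46
6: · SUBCC
7: ✓ SUBLT  r2←0x27
8: ✓ CMP  NZCV=1000
9: · SUBPL
10: ✓ ADDVC  r4←0x9b

VAL = 0x27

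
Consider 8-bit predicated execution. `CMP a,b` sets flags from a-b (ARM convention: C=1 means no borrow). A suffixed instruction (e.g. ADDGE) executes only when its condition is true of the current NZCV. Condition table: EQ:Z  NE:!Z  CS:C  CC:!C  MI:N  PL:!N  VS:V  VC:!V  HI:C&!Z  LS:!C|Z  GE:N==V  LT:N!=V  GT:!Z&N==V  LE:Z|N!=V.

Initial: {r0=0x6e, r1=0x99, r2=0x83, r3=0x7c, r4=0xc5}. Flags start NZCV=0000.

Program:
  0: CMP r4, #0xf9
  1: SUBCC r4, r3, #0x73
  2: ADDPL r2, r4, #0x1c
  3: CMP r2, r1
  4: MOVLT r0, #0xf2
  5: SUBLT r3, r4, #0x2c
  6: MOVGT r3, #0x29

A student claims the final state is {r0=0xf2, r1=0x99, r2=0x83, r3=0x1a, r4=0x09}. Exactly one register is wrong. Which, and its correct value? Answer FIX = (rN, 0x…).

0: ✓ CMP  NZCV=1000
1: ✓ SUBCC  r4←0x09
2: · ADDPL
3: ✓ CMP  NZCV=1000
4: ✓ MOVLT  r0←0xf2
5: ✓ SUBLT  r3←0xdd
6: · MOVGT

FIX = (r3, 0xdd)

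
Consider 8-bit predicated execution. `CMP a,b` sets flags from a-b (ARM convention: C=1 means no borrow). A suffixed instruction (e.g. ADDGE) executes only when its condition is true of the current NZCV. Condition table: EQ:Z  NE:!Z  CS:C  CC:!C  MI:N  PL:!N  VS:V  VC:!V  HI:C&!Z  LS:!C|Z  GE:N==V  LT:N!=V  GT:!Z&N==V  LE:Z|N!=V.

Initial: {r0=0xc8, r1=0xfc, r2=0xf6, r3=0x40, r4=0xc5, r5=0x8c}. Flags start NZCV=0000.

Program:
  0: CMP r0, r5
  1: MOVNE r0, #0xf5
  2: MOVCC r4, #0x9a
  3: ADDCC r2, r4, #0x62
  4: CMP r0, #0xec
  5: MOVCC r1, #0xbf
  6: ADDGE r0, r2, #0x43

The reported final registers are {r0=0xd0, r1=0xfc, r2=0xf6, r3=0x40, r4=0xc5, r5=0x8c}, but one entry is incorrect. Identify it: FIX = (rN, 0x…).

FIX = (r0, 0x39)

[0] flags=0010 → (cmp)
[1] flags=0010 NE?T → r0=0xf5
[2] flags=0010 CC?F → skip
[3] flags=0010 CC?F → skip
[4] flags=0010 → (cmp)
[5] flags=0010 CC?F → skip
[6] flags=0010 GE?T → r0=0x39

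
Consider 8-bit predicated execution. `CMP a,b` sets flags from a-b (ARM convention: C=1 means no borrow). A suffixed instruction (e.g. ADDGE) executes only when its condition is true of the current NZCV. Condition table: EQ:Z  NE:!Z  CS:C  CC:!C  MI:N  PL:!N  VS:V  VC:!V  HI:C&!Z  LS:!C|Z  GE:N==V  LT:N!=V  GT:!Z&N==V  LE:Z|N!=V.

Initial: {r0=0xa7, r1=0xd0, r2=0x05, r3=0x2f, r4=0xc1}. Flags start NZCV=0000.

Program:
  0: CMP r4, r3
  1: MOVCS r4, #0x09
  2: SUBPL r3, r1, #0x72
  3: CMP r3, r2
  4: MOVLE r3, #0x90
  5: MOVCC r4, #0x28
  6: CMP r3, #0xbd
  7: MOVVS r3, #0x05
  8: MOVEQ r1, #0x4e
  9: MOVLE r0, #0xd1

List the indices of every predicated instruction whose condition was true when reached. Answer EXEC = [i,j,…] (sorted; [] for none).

0: ✓ CMP  NZCV=1010
1: ✓ MOVCS  r4←0x09
2: · SUBPL
3: ✓ CMP  NZCV=0010
4: · MOVLE
5: · MOVCC
6: ✓ CMP  NZCV=0000
7: · MOVVS
8: · MOVEQ
9: · MOVLE

EXEC = [1]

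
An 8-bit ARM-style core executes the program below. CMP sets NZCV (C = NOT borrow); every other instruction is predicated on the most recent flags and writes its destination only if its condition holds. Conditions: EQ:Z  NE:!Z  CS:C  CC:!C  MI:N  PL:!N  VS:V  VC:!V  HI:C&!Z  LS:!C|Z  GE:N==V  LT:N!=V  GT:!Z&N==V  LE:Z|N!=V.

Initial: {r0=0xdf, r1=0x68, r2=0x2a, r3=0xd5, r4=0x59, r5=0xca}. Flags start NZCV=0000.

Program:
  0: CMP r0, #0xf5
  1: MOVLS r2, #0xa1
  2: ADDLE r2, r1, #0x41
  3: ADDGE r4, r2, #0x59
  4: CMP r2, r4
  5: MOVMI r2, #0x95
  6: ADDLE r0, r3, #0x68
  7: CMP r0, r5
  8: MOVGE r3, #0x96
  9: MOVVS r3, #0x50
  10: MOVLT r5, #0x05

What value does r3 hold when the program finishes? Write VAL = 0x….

0: ✓ CMP  NZCV=1000
1: ✓ MOVLS  r2←0xa1
2: ✓ ADDLE  r2←0xa9
3: · ADDGE
4: ✓ CMP  NZCV=0011
5: · MOVMI
6: ✓ ADDLE  r0←0x3d
7: ✓ CMP  NZCV=0000
8: ✓ MOVGE  r3←0x96
9: · MOVVS
10: · MOVLT

VAL = 0x96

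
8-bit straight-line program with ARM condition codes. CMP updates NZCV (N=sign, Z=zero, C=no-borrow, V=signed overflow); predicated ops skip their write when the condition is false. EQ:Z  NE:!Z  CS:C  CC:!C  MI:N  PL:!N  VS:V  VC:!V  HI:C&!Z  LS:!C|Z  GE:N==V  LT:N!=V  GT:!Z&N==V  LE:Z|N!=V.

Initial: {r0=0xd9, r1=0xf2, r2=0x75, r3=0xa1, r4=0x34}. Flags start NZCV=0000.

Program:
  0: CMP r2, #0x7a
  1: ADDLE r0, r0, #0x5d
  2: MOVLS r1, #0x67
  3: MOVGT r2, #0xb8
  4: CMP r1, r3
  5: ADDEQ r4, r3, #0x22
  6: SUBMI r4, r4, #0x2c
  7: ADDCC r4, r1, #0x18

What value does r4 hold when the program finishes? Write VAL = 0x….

0: ✓ CMP  NZCV=1000
1: ✓ ADDLE  r0←0x36
2: ✓ MOVLS  r1←0x67
3: · MOVGT
4: ✓ CMP  NZCV=1001
5: · ADDEQ
6: ✓ SUBMI  r4←0x08
7: ✓ ADDCC  r4←0x7f

VAL = 0x7f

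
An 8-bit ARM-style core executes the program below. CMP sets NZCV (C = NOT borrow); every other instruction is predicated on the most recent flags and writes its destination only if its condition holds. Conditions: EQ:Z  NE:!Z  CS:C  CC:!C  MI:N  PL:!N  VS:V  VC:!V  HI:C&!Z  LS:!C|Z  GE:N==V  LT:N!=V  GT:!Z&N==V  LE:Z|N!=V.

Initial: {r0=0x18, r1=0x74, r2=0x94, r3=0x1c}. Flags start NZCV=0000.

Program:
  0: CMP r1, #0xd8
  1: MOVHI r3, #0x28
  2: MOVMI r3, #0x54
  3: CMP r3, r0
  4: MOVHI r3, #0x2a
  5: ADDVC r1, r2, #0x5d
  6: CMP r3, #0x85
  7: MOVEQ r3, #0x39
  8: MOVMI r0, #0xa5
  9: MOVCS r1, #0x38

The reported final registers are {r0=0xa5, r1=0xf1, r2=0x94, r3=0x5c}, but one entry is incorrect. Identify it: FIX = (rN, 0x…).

0: ✓ CMP  NZCV=1001
1: · MOVHI
2: ✓ MOVMI  r3←0x54
3: ✓ CMP  NZCV=0010
4: ✓ MOVHI  r3←0x2a
5: ✓ ADDVC  r1←0xf1
6: ✓ CMP  NZCV=1001
7: · MOVEQ
8: ✓ MOVMI  r0←0xa5
9: · MOVCS

FIX = (r3, 0x2a)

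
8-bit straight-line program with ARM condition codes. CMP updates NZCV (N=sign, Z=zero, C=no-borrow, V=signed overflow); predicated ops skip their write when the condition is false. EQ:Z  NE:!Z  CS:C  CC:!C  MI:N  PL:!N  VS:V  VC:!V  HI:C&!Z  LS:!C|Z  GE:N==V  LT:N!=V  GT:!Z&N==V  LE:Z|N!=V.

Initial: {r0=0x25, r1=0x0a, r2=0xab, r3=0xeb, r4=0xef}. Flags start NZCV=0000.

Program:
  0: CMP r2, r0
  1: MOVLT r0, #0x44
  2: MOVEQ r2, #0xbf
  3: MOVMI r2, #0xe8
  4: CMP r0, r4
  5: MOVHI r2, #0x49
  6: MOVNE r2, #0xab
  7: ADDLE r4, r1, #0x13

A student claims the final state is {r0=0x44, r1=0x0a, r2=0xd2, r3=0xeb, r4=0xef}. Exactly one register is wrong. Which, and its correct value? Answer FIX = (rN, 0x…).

[0] flags=1010 → (cmp)
[1] flags=1010 LT?T → r0=0x44
[2] flags=1010 EQ?F → skip
[3] flags=1010 MI?T → r2=0xe8
[4] flags=0000 → (cmp)
[5] flags=0000 HI?F → skip
[6] flags=0000 NE?T → r2=0xab
[7] flags=0000 LE?F → skip

FIX = (r2, 0xab)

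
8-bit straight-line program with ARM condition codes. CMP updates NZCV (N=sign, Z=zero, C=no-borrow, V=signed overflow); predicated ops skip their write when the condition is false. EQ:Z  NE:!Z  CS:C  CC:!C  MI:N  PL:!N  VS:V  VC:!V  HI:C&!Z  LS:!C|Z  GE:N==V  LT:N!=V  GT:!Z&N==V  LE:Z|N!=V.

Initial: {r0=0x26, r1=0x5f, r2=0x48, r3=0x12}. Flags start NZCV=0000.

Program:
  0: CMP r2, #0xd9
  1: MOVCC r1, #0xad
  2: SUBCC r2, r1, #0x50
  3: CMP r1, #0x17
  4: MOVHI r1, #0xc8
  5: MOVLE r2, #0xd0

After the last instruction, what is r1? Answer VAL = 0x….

VAL = 0xc8

0: ✓ CMP  NZCV=0000
1: ✓ MOVCC  r1←0xad
2: ✓ SUBCC  r2←0x5d
3: ✓ CMP  NZCV=1010
4: ✓ MOVHI  r1←0xc8
5: ✓ MOVLE  r2←0xd0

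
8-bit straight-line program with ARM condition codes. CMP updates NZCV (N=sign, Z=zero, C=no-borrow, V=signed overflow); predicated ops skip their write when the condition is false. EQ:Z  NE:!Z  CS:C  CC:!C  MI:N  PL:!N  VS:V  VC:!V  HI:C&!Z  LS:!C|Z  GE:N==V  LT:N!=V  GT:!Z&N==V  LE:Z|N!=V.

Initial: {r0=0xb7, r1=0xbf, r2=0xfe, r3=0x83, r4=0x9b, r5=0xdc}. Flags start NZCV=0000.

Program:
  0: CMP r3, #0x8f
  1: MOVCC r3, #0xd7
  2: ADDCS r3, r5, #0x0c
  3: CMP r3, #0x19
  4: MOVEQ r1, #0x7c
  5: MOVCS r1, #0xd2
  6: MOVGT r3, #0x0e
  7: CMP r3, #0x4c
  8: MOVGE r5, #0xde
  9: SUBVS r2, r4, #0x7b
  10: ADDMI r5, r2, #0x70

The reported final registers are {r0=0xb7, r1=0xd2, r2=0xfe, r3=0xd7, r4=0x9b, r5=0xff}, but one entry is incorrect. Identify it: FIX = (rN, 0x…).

[0] flags=1000 → (cmp)
[1] flags=1000 CC?T → r3=0xd7
[2] flags=1000 CS?F → skip
[3] flags=1010 → (cmp)
[4] flags=1010 EQ?F → skip
[5] flags=1010 CS?T → r1=0xd2
[6] flags=1010 GT?F → skip
[7] flags=1010 → (cmp)
[8] flags=1010 GE?F → skip
[9] flags=1010 VS?F → skip
[10] flags=1010 MI?T → r5=0x6e

FIX = (r5, 0x6e)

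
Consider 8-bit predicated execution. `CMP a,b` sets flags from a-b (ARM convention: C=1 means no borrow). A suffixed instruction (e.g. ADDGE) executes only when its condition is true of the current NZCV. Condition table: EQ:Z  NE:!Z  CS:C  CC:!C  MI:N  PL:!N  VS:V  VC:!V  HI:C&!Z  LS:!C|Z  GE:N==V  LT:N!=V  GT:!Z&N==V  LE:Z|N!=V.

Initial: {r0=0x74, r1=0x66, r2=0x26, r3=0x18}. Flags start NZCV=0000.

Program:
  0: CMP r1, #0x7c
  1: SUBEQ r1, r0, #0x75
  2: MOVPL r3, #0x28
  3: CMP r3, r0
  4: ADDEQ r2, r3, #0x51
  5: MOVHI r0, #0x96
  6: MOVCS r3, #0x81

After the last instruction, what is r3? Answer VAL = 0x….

[0] flags=1000 → (cmp)
[1] flags=1000 EQ?F → skip
[2] flags=1000 PL?F → skip
[3] flags=1000 → (cmp)
[4] flags=1000 EQ?F → skip
[5] flags=1000 HI?F → skip
[6] flags=1000 CS?F → skip

VAL = 0x18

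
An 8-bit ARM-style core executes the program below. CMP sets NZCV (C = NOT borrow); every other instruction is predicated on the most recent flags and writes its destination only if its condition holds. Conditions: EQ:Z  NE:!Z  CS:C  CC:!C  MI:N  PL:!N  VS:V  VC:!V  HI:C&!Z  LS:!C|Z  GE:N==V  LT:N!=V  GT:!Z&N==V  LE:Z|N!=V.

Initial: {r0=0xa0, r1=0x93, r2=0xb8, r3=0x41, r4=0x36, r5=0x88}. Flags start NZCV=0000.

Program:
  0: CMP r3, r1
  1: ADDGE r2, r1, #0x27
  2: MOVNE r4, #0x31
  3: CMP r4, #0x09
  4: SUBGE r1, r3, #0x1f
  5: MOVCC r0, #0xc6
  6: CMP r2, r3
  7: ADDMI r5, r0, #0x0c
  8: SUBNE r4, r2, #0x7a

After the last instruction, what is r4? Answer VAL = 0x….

0: ✓ CMP  NZCV=1001
1: ✓ ADDGE  r2←0xba
2: ✓ MOVNE  r4←0x31
3: ✓ CMP  NZCV=0010
4: ✓ SUBGE  r1←0x22
5: · MOVCC
6: ✓ CMP  NZCV=0011
7: · ADDMI
8: ✓ SUBNE  r4←0x40

VAL = 0x40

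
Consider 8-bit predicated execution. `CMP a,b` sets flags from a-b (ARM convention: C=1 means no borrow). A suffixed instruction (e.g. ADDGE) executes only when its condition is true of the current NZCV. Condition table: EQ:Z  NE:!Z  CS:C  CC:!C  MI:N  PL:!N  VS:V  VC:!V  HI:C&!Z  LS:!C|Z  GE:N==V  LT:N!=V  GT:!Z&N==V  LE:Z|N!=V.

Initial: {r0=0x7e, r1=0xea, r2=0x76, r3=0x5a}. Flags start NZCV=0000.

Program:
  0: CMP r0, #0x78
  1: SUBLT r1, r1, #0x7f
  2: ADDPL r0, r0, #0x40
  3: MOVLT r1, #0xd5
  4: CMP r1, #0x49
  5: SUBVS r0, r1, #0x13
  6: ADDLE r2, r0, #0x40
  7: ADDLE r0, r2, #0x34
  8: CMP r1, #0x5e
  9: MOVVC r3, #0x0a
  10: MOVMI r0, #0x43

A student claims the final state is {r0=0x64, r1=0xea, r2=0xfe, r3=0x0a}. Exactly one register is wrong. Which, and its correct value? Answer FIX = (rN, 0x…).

FIX = (r0, 0x43)

0: ✓ CMP  NZCV=0010
1: · SUBLT
2: ✓ ADDPL  r0←0xbe
3: · MOVLT
4: ✓ CMP  NZCV=1010
5: · SUBVS
6: ✓ ADDLE  r2←0xfe
7: ✓ ADDLE  r0←0x32
8: ✓ CMP  NZCV=1010
9: ✓ MOVVC  r3←0x0a
10: ✓ MOVMI  r0←0x43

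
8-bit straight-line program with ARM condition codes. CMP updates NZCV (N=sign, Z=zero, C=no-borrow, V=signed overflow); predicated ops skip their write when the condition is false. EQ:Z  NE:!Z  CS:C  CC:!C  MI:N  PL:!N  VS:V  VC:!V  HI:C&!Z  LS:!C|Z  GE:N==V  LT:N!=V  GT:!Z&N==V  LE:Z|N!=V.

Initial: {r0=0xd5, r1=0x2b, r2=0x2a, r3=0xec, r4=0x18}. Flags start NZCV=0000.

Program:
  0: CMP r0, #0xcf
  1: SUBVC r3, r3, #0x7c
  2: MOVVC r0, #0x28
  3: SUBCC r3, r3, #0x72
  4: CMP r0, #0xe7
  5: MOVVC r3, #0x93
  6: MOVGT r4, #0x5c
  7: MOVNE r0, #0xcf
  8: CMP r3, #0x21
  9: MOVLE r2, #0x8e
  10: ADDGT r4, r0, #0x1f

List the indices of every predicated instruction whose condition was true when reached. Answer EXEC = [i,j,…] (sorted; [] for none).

0: ✓ CMP  NZCV=0010
1: ✓ SUBVC  r3←0x70
2: ✓ MOVVC  r0←0x28
3: · SUBCC
4: ✓ CMP  NZCV=0000
5: ✓ MOVVC  r3←0x93
6: ✓ MOVGT  r4←0x5c
7: ✓ MOVNE  r0←0xcf
8: ✓ CMP  NZCV=0011
9: ✓ MOVLE  r2←0x8e
10: · ADDGT

EXEC = [1,2,5,6,7,9]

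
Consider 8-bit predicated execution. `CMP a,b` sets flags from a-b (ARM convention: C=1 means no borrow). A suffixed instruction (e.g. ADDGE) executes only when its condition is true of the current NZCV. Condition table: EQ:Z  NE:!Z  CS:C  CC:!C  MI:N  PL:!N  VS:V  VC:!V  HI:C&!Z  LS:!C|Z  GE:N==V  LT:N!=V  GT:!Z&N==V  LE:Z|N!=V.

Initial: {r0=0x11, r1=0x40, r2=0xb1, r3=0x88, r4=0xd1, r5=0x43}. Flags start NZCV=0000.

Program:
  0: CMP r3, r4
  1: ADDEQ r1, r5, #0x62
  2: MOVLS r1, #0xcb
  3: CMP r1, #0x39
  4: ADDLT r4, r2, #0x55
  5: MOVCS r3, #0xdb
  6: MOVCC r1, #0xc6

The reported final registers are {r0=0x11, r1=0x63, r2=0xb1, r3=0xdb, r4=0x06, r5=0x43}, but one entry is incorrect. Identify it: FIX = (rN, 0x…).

FIX = (r1, 0xcb)

0: ✓ CMP  NZCV=1000
1: · ADDEQ
2: ✓ MOVLS  r1←0xcb
3: ✓ CMP  NZCV=1010
4: ✓ ADDLT  r4←0x06
5: ✓ MOVCS  r3←0xdb
6: · MOVCC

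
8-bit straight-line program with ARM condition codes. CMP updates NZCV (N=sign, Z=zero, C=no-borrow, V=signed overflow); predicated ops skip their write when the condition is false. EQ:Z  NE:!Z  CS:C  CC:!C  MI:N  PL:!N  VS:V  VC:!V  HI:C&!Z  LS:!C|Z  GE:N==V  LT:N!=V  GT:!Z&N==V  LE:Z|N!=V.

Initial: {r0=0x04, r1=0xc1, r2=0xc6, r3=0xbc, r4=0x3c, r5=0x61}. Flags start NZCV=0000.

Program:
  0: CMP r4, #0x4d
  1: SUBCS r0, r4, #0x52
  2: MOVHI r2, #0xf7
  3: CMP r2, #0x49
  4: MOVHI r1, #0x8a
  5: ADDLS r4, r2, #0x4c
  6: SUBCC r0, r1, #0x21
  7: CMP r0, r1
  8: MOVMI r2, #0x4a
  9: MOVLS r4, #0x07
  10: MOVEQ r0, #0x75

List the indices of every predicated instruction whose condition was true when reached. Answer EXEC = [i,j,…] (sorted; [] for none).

EXEC = [4,9]

[0] flags=1000 → (cmp)
[1] flags=1000 CS?F → skip
[2] flags=1000 HI?F → skip
[3] flags=0011 → (cmp)
[4] flags=0011 HI?T → r1=0x8a
[5] flags=0011 LS?F → skip
[6] flags=0011 CC?F → skip
[7] flags=0000 → (cmp)
[8] flags=0000 MI?F → skip
[9] flags=0000 LS?T → r4=0x07
[10] flags=0000 EQ?F → skip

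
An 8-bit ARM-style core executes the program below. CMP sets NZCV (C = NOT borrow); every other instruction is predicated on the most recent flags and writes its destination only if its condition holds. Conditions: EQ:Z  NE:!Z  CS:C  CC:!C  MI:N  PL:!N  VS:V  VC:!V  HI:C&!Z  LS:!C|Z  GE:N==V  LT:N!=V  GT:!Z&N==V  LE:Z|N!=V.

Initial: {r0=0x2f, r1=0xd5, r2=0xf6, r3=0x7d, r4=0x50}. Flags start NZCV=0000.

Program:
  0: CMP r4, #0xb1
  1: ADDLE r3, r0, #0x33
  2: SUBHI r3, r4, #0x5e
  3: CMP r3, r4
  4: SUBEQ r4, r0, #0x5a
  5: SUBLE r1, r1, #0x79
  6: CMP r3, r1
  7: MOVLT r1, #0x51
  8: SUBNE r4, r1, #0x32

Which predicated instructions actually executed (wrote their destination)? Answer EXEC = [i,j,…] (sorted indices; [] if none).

0: ✓ CMP  NZCV=1001
1: · ADDLE
2: · SUBHI
3: ✓ CMP  NZCV=0010
4: · SUBEQ
5: · SUBLE
6: ✓ CMP  NZCV=1001
7: · MOVLT
8: ✓ SUBNE  r4←0xa3

EXEC = [8]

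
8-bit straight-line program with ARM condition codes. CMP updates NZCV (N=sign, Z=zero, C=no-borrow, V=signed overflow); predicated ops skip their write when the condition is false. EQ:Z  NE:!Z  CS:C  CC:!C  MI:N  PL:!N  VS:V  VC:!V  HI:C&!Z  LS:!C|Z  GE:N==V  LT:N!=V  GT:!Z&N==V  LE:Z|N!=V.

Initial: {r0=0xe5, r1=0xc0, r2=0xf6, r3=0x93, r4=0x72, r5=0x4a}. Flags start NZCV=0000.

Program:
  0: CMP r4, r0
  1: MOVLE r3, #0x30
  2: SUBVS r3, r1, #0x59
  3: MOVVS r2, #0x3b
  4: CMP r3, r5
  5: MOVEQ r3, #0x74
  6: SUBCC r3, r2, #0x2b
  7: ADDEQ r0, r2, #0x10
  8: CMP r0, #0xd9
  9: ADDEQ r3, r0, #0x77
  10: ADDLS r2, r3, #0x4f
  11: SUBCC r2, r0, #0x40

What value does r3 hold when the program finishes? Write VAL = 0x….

VAL = 0x67

0: ✓ CMP  NZCV=1001
1: · MOVLE
2: ✓ SUBVS  r3←0x67
3: ✓ MOVVS  r2←0x3b
4: ✓ CMP  NZCV=0010
5: · MOVEQ
6: · SUBCC
7: · ADDEQ
8: ✓ CMP  NZCV=0010
9: · ADDEQ
10: · ADDLS
11: · SUBCC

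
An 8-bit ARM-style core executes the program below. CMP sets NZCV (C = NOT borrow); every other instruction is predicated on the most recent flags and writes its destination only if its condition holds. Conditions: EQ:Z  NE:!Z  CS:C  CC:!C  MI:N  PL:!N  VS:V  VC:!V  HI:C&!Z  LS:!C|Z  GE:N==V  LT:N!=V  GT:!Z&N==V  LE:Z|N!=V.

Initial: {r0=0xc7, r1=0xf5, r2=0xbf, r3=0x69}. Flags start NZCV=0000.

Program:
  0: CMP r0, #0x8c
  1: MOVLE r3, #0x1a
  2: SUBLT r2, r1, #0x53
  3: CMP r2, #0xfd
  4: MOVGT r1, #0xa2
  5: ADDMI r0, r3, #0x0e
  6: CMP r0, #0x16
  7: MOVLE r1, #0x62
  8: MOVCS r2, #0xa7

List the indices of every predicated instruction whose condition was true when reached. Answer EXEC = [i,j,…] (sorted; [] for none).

[0] flags=0010 → (cmp)
[1] flags=0010 LE?F → skip
[2] flags=0010 LT?F → skip
[3] flags=1000 → (cmp)
[4] flags=1000 GT?F → skip
[5] flags=1000 MI?T → r0=0x77
[6] flags=0010 → (cmp)
[7] flags=0010 LE?F → skip
[8] flags=0010 CS?T → r2=0xa7

EXEC = [5,8]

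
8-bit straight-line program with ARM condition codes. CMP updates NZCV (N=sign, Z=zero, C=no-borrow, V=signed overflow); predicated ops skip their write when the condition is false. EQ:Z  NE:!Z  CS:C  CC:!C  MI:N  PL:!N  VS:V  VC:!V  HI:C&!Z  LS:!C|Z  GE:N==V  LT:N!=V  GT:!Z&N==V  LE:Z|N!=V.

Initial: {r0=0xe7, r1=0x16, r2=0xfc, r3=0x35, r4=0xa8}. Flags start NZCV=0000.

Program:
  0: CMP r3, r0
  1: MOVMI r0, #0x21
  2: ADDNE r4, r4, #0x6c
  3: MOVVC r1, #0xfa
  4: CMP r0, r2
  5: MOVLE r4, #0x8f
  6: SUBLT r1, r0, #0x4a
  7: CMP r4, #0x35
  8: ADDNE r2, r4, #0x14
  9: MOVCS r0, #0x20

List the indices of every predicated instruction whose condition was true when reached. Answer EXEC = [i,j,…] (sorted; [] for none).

EXEC = [2,3,5,6,8,9]

[0] flags=0000 → (cmp)
[1] flags=0000 MI?F → skip
[2] flags=0000 NE?T → r4=0x14
[3] flags=0000 VC?T → r1=0xfa
[4] flags=1000 → (cmp)
[5] flags=1000 LE?T → r4=0x8f
[6] flags=1000 LT?T → r1=0x9d
[7] flags=0011 → (cmp)
[8] flags=0011 NE?T → r2=0xa3
[9] flags=0011 CS?T → r0=0x20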